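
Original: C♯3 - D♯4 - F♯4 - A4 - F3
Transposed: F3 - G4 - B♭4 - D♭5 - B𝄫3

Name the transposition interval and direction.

up a diminished fourth

From C#3 to F3 is 4 letter names — a fourth of some quality.
C#3 to F3 is 4 semitones, which makes it a diminished fourth; the second version is higher, so the direction is up.
Checking another pair — F3 → Bbb3 — gives the same interval.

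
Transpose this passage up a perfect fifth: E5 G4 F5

E5: a fifth up reaches B, and 7 semitones makes it B5.
G4: a fifth up reaches D, and 7 semitones makes it D5.
F5 up a perfect fifth is C6.

B5 D5 C6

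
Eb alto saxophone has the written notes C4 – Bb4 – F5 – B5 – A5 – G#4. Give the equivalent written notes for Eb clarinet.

C3 Bb3 F4 B4 A4 G#3

First find concert pitch: the Eb alto saxophone sounds a major sixth below written, so C4 Bb4 F5 B5 A5 G#4 sounds Eb3 Db4 Ab4 D5 C5 B3.
Then write for Eb clarinet: it sounds a minor third above written, so the part must be a minor third below concert.
Eb3 → C3
Db4 → Bb3
Ab4 → F4
D5 → B4
C5 → A4
B3 → G#3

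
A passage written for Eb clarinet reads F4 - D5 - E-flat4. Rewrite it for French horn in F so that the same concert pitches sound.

Eb5 C6 Db5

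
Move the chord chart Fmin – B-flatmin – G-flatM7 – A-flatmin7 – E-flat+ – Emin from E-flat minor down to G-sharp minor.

A#min D#min BM7 C#min7 G#+ G##min

E-flat minor down to G-sharp minor is a diminished sixth; each chord root moves by that interval while the quality stays the same.
Fmin: root F down a diminished sixth → A#, giving A#min.
B-flatmin: root B-flat down a diminished sixth → D#, giving D#min.
G-flatM7: root G-flat down a diminished sixth → B, giving BM7.
A-flatmin7: root A-flat down a diminished sixth → C#, giving C#min7.
E-flat+: root E-flat down a diminished sixth → G#, giving G#+.
Emin: root E down a diminished sixth → G##, giving G##min.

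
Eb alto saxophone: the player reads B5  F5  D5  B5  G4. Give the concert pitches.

D5 Ab4 F4 D5 Bb3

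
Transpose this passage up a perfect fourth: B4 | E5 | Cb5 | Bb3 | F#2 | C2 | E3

B4 gives E5
E5 gives A5
Cb5 gives Fb5
Bb3 gives Eb4
F#2 gives B2
C2 gives F2
E3 gives A3

E5 A5 Fb5 Eb4 B2 F2 A3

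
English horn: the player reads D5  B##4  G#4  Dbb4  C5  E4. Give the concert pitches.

The English horn sounds a perfect fifth below written, so transpose each written note down a perfect fifth.
D5 → G4
B##4 → E##4
G#4 → C#4
Dbb4 → Gbb3
C5 → F4
E4 → A3

G4 E##4 C#4 Gbb3 F4 A3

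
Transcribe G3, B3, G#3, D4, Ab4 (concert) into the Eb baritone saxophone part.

E5 G#5 E#5 B5 F6

Written C4 sounds as Eb2 on the Eb baritone saxophone, so concert pitches are written a major thirteenth up.
G3 gives E5
B3 gives G#5
G#3 gives E#5
D4 gives B5
Ab4 gives F6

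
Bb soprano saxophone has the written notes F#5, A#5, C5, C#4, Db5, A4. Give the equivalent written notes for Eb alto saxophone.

C#6 E#6 G5 G#4 Ab5 E5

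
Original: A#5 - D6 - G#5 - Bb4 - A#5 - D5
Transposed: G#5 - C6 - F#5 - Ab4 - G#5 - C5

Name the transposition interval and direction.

down a major second

From A#5 to G#5 is 2 letter names — a second of some quality.
G#5 to A#5 is 2 semitones, which makes it a major second; the second version is lower, so the direction is down.
Checking another pair — D5 → C5 — gives the same interval.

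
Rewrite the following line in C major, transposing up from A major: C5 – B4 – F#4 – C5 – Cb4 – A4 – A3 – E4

Eb5 D5 A4 Eb5 Ebb4 C5 C4 G4

A major to C major up is a minor third, so every note moves up by that interval.
C5 -> Eb5
B4 -> D5
F#4 -> A4
C5 -> Eb5
Cb4 -> Ebb4
A4 -> C5
A3 -> C4
E4 -> G4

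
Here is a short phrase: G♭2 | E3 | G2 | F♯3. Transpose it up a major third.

Bb2 G#3 B2 A#3

Gb2 up a major third is Bb2.
A major third up from E3 gives G#3.
G2 up a major third is B2.
F#3 up a major third is A#3.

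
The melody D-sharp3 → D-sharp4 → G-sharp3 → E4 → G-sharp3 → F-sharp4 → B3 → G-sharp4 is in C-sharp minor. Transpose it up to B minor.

C-sharp minor to B minor up is a minor seventh, so every note moves up by that interval.
D#3 becomes C#4
D#4 becomes C#5
G#3 becomes F#4
E4 becomes D5
G#3 becomes F#4
F#4 becomes E5
B3 becomes A4
G#4 becomes F#5

C#4 C#5 F#4 D5 F#4 E5 A4 F#5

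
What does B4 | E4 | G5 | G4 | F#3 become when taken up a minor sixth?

B4 to G5
E4 to C5
G5 to Eb6
G4 to Eb5
F#3 to D4

G5 C5 Eb6 Eb5 D4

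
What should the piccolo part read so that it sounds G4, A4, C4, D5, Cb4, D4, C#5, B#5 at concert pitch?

G3 A3 C3 D4 Cb3 D3 C#4 B#4

The piccolo sounds a perfect octave above written, so the written part must be a perfect octave below concert — transpose each note down.
G4 -> G3
A4 -> A3
C4 -> C3
D5 -> D4
Cb4 -> Cb3
D4 -> D3
C#5 -> C#4
B#5 -> B#4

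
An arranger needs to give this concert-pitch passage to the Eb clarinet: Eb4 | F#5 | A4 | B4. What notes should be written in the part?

C4 D#5 F#4 G#4

Written C4 sounds as Eb4 on the Eb clarinet, so concert pitches are written a minor third down.
Eb4 to C4
F#5 to D#5
A4 to F#4
B4 to G#4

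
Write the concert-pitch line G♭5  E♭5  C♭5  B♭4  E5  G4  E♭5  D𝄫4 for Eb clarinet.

Eb5 C5 Ab4 G4 C#5 E4 C5 Bbb3

The Eb clarinet sounds a minor third above written, so the written part must be a minor third below concert — transpose each note down.
Gb5 becomes Eb5
Eb5 becomes C5
Cb5 becomes Ab4
Bb4 becomes G4
E5 becomes C#5
G4 becomes E4
Eb5 becomes C5
Dbb4 becomes Bbb3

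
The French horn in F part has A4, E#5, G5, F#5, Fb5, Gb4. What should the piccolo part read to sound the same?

D3 A#3 C4 B3 Bbb3 Cb3

First find concert pitch: the French horn in F sounds a perfect fifth below written, so A4 E#5 G5 F#5 Fb5 Gb4 sounds D4 A#4 C5 B4 Bbb4 Cb4.
Then write for piccolo: it sounds a perfect octave above written, so the part must be a perfect octave below concert.
D4 → D3
A#4 → A#3
C5 → C4
B4 → B3
Bbb4 → Bbb3
Cb4 → Cb3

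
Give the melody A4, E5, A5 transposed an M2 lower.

G4 D5 G5

A4 → G4
E5 → D5
A5 → G5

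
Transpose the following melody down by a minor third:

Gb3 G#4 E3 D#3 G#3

Eb3 E#4 C#3 B#2 E#3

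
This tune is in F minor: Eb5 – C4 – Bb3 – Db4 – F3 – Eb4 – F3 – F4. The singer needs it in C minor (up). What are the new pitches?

Bb5 G4 F4 Ab4 C4 Bb4 C4 C5

From F up to C is a perfect fifth; apply that to each pitch.
Eb5 gives Bb5
C4 gives G4
Bb3 gives F4
Db4 gives Ab4
F3 gives C4
Eb4 gives Bb4
F3 gives C4
F4 gives C5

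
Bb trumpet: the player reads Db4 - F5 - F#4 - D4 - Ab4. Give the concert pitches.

Cb4 Eb5 E4 C4 Gb4

The Bb trumpet sounds a major second below written, so transpose each written note down a major second.
Db4 gives Cb4
F5 gives Eb5
F#4 gives E4
D4 gives C4
Ab4 gives Gb4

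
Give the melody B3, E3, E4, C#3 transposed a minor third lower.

G#3 C#3 C#4 A#2

B3: a third down reaches G, and 3 semitones makes it G#3.
A minor third down from E3 gives C#3.
A minor third down from E4 gives C#4.
C#3: a third down reaches A, and 3 semitones makes it A#2.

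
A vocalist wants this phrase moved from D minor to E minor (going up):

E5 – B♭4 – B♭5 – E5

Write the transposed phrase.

From D up to E is a major second; apply that to each pitch.
E5 gives F#5
Bb4 gives C5
Bb5 gives C6
E5 gives F#5

F#5 C5 C6 F#5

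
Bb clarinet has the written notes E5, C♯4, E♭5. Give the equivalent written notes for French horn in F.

First find concert pitch: the Bb clarinet sounds a major second below written, so E5 C♯4 E♭5 sounds D5 B3 Db5.
Then write for French horn in F: it sounds a perfect fifth below written, so the part must be a perfect fifth above concert.
D5 → A5
B3 → F#4
Db5 → Ab5

A5 F#4 Ab5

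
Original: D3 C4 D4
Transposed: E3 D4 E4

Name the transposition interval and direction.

up a major second

Take the first pair: D3 → E3. D to E spans 2 letter names, so the interval is some kind of second.
D3 to E3 is 2 semitones, which makes it a major second; the second version is higher, so the direction is up.
Checking another pair — D4 → E4 — gives the same interval.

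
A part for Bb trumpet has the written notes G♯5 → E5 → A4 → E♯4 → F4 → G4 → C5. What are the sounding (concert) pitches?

F#5 D5 G4 D#4 Eb4 F4 Bb4

The Bb trumpet sounds a major second below written, so transpose each written note down a major second.
G#5 -> F#5
E5 -> D5
A4 -> G4
E#4 -> D#4
F4 -> Eb4
G4 -> F4
C5 -> Bb4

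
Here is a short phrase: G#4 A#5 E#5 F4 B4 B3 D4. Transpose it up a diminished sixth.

G#4 up a diminished sixth is Eb5.
A#5: a sixth up reaches F, and 7 semitones makes it F6.
A diminished sixth up from E#5 gives C6.
F4: a sixth up reaches D, and 7 semitones makes it Dbb5.
B4: a sixth up reaches G, and 7 semitones makes it Gb5.
B3 up a diminished sixth is Gb4.
A diminished sixth up from D4 gives Bbb4.

Eb5 F6 C6 Dbb5 Gb5 Gb4 Bbb4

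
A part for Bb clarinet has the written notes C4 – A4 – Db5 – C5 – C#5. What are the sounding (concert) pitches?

Bb3 G4 Cb5 Bb4 B4

The Bb clarinet sounds a major second below written, so transpose each written note down a major second.
C4 to Bb3
A4 to G4
Db5 to Cb5
C5 to Bb4
C#5 to B4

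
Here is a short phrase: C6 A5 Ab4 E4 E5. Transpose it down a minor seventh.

C6 becomes D5
A5 becomes B4
Ab4 becomes Bb3
E4 becomes F#3
E5 becomes F#4

D5 B4 Bb3 F#3 F#4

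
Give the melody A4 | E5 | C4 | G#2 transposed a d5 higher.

A4: a fifth up reaches E, and 6 semitones makes it Eb5.
E5 up a diminished fifth is Bb5.
C4 up a diminished fifth is Gb4.
G#2: a fifth up reaches D, and 6 semitones makes it D3.

Eb5 Bb5 Gb4 D3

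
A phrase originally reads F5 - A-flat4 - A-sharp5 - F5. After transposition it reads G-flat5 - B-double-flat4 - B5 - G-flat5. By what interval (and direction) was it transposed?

up a minor second

Take the first pair: F5 → Gb5. F to G spans 2 letter names, so the interval is some kind of second.
F5 to Gb5 is 1 semitone, which makes it a minor second; the second version is higher, so the direction is up.
Checking another pair — F5 → Gb5 — gives the same interval.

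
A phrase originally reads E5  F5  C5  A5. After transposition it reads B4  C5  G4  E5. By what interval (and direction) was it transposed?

down a perfect fourth

Take the first pair: E5 → B4. E to B spans 4 letter names, so the interval is some kind of fourth.
B4 to E5 is 5 semitones, which makes it a perfect fourth; the second version is lower, so the direction is down.
Checking another pair — A5 → E5 — gives the same interval.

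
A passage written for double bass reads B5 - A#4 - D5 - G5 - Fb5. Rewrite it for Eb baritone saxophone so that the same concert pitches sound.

G#6 F##5 B5 E6 Db6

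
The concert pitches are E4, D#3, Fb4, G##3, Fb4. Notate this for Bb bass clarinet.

F#5 E#4 Gb5 A##4 Gb5

The Bb bass clarinet sounds a major ninth below written, so the written part must be a major ninth above concert — transpose each note up.
E4 becomes F#5
D#3 becomes E#4
Fb4 becomes Gb5
G##3 becomes A##4
Fb4 becomes Gb5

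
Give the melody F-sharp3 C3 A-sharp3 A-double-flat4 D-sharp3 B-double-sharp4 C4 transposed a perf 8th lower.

F#2 C2 A#2 Abb3 D#2 B##3 C3

F#3 becomes F#2
C3 becomes C2
A#3 becomes A#2
Abb4 becomes Abb3
D#3 becomes D#2
B##4 becomes B##3
C4 becomes C3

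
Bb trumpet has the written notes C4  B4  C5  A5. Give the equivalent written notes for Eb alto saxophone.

G4 F#5 G5 E6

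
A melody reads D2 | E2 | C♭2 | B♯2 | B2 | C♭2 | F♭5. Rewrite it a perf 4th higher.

D2 → G2
E2 → A2
Cb2 → Fb2
B#2 → E#3
B2 → E3
Cb2 → Fb2
Fb5 → Bbb5

G2 A2 Fb2 E#3 E3 Fb2 Bbb5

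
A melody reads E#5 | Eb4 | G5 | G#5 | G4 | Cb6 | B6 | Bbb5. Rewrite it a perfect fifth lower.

A#4 Ab3 C5 C#5 C4 Fb5 E6 Ebb5

E#5 -> A#4
Eb4 -> Ab3
G5 -> C5
G#5 -> C#5
G4 -> C4
Cb6 -> Fb5
B6 -> E6
Bbb5 -> Ebb5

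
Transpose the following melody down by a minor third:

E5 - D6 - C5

E5 gives C#5
D6 gives B5
C5 gives A4

C#5 B5 A4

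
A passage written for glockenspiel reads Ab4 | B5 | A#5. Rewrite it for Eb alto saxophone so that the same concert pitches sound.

First find concert pitch: the glockenspiel sounds a perfect fifteenth above written, so Ab4 B5 A#5 sounds Ab6 B7 A#7.
Then write for Eb alto saxophone: it sounds a major sixth below written, so the part must be a major sixth above concert.
Ab6 → F7
B7 → G#8
A#7 → F##8

F7 G#8 F##8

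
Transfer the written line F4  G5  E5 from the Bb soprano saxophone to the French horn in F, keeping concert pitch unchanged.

Bb4 C6 A5

First find concert pitch: the Bb soprano saxophone sounds a major second below written, so F4 G5 E5 sounds Eb4 F5 D5.
Then write for French horn in F: it sounds a perfect fifth below written, so the part must be a perfect fifth above concert.
Eb4 → Bb4
F5 → C6
D5 → A5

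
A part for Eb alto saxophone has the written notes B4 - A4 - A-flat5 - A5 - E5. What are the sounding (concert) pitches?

Written C4 on the Eb alto saxophone sounds as Eb3, a major sixth lower; apply that shift to every note.
B4 to D4
A4 to C4
Ab5 to Cb5
A5 to C5
E5 to G4

D4 C4 Cb5 C5 G4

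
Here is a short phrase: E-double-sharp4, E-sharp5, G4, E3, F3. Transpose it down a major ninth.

E##4 down a major ninth is D##3.
E#5 down a major ninth is D#4.
G4: a ninth down reaches F, and 14 semitones makes it F3.
A major ninth down from E3 gives D2.
A major ninth down from F3 gives Eb2.

D##3 D#4 F3 D2 Eb2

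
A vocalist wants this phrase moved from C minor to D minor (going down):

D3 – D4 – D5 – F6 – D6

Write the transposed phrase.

E2 E3 E4 G5 E5

From C down to D is a minor seventh; apply that to each pitch.
D3 → E2
D4 → E3
D5 → E4
F6 → G5
D6 → E5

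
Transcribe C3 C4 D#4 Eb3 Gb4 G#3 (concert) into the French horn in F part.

G3 G4 A#4 Bb3 Db5 D#4

The French horn in F sounds a perfect fifth below written, so the written part must be a perfect fifth above concert — transpose each note up.
C3 becomes G3
C4 becomes G4
D#4 becomes A#4
Eb3 becomes Bb3
Gb4 becomes Db5
G#3 becomes D#4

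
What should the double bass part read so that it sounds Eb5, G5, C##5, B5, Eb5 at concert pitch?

Written C4 sounds as C3 on the double bass, so concert pitches are written a perfect octave up.
Eb5 → Eb6
G5 → G6
C##5 → C##6
B5 → B6
Eb5 → Eb6

Eb6 G6 C##6 B6 Eb6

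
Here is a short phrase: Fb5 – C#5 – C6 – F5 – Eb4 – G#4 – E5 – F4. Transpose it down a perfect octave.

Fb4 C#4 C5 F4 Eb3 G#3 E4 F3

Fb5 → Fb4
C#5 → C#4
C6 → C5
F5 → F4
Eb4 → Eb3
G#4 → G#3
E5 → E4
F4 → F3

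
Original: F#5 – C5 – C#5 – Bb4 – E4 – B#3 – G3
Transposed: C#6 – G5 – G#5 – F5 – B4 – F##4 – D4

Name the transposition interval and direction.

up a perfect fifth

Take the first pair: F#5 → C#6. F to C spans 5 letter names, so the interval is some kind of fifth.
F#5 to C#6 is 7 semitones, which makes it a perfect fifth; the second version is higher, so the direction is up.
Checking another pair — G3 → D4 — gives the same interval.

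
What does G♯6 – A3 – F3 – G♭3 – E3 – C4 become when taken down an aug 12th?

C5 Db2 Bbb1 Cbb2 Ab1 Fb2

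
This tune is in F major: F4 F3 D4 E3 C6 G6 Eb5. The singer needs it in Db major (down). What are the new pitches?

Db4 Db3 Bb3 C3 Ab5 Eb6 Cb5

F major to Db major down is a major third, so every note moves down by that interval.
F4 → Db4
F3 → Db3
D4 → Bb3
E3 → C3
C6 → Ab5
G6 → Eb6
Eb5 → Cb5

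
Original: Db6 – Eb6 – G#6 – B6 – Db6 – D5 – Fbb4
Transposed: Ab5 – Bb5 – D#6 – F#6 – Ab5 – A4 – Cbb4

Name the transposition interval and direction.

From Db6 to Ab5 is 4 letter names — a fourth of some quality.
Ab5 to Db6 is 5 semitones, which makes it a perfect fourth; the second version is lower, so the direction is down.
Checking another pair — Fbb4 → Cbb4 — gives the same interval.

down a perfect fourth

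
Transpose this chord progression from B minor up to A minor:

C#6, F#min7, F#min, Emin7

B6 Emin7 Emin Dmin7

B minor up to A minor is a minor seventh; each chord root moves by that interval while the quality stays the same.
C#6: root C# up a minor seventh → B, giving B6.
F#min7: root F# up a minor seventh → E, giving Emin7.
F#min: root F# up a minor seventh → E, giving Emin.
Emin7: root E up a minor seventh → D, giving Dmin7.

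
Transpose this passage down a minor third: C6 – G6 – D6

A5 E6 B5

C6 down a minor third is A5.
G6 down a minor third is E6.
A minor third down from D6 gives B5.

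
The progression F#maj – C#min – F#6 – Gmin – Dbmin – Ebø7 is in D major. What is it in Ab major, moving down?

Cmaj Gmin C6 Dbmin Abbmin Bbbø7

D major down to Ab major is an augmented fourth; each chord root moves by that interval while the quality stays the same.
F#maj: root F# down an augmented fourth → C, giving Cmaj.
C#min: root C# down an augmented fourth → G, giving Gmin.
F#6: root F# down an augmented fourth → C, giving C6.
Gmin: root G down an augmented fourth → Db, giving Dbmin.
Dbmin: root Db down an augmented fourth → Abb, giving Abbmin.
Ebø7: root Eb down an augmented fourth → Bbb, giving Bbbø7.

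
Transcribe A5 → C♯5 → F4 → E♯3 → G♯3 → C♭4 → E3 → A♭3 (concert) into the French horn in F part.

E6 G#5 C5 B#3 D#4 Gb4 B3 Eb4

The French horn in F sounds a perfect fifth below written, so the written part must be a perfect fifth above concert — transpose each note up.
A5 becomes E6
C#5 becomes G#5
F4 becomes C5
E#3 becomes B#3
G#3 becomes D#4
Cb4 becomes Gb4
E3 becomes B3
Ab3 becomes Eb4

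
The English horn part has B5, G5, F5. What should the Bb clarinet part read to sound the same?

First find concert pitch: the English horn sounds a perfect fifth below written, so B5 G5 F5 sounds E5 C5 Bb4.
Then write for Bb clarinet: it sounds a major second below written, so the part must be a major second above concert.
E5 → F#5
C5 → D5
Bb4 → C5

F#5 D5 C5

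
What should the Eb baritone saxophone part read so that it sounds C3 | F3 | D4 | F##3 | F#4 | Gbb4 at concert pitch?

A4 D5 B5 D##5 D#6 Ebb6

Written C4 sounds as Eb2 on the Eb baritone saxophone, so concert pitches are written a major thirteenth up.
C3 to A4
F3 to D5
D4 to B5
F##3 to D##5
F#4 to D#6
Gbb4 to Ebb6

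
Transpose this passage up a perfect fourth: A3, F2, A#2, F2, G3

A3 up a perfect fourth is D4.
F2: a fourth up reaches B, and 5 semitones makes it Bb2.
A#2: a fourth up reaches D, and 5 semitones makes it D#3.
F2: a fourth up reaches B, and 5 semitones makes it Bb2.
G3: a fourth up reaches C, and 5 semitones makes it C4.

D4 Bb2 D#3 Bb2 C4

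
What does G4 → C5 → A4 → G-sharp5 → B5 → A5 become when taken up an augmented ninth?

A#5 D#6 B#5 A##6 C##7 B#6

G4 up an augmented ninth is A#5.
C5 up an augmented ninth is D#6.
A4 up an augmented ninth is B#5.
An augmented ninth up from G#5 gives A##6.
B5: a ninth up reaches C, and 15 semitones makes it C##7.
An augmented ninth up from A5 gives B#6.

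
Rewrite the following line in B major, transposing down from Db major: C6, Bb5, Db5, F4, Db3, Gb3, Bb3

A#5 G#5 B4 D#4 B2 E3 G#3

From Db down to B is a diminished third; apply that to each pitch.
C6 becomes A#5
Bb5 becomes G#5
Db5 becomes B4
F4 becomes D#4
Db3 becomes B2
Gb3 becomes E3
Bb3 becomes G#3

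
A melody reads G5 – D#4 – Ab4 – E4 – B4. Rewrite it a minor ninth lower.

G5: a ninth down reaches F, and 13 semitones makes it F#4.
A minor ninth down from D#4 gives C##3.
A minor ninth down from Ab4 gives G3.
A minor ninth down from E4 gives D#3.
A minor ninth down from B4 gives A#3.

F#4 C##3 G3 D#3 A#3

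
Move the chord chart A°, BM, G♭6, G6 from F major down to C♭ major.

Eb° FM Dbb6 Db6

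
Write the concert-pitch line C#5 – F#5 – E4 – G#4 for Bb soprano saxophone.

Written C4 sounds as Bb3 on the Bb soprano saxophone, so concert pitches are written a major second up.
C#5 to D#5
F#5 to G#5
E4 to F#4
G#4 to A#4

D#5 G#5 F#4 A#4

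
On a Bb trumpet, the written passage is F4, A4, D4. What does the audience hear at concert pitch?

Eb4 G4 C4

Written C4 on the Bb trumpet sounds as Bb3, a major second lower; apply that shift to every note.
F4 becomes Eb4
A4 becomes G4
D4 becomes C4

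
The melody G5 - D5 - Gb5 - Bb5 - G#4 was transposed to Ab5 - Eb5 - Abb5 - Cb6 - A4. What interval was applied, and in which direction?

Take the first pair: G5 → Ab5. G to A spans 2 letter names, so the interval is some kind of second.
G5 to Ab5 is 1 semitone, which makes it a minor second; the second version is higher, so the direction is up.
Checking another pair — G#4 → A4 — gives the same interval.

up a minor second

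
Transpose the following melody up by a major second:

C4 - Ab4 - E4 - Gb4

D4 Bb4 F#4 Ab4

C4 becomes D4
Ab4 becomes Bb4
E4 becomes F#4
Gb4 becomes Ab4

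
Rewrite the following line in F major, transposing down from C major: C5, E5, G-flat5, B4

From C down to F is a perfect fifth; apply that to each pitch.
C5 → F4
E5 → A4
Gb5 → Cb5
B4 → E4

F4 A4 Cb5 E4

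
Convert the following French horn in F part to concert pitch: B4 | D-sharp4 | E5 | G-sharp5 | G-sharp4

E4 G#3 A4 C#5 C#4

Written C4 on the French horn in F sounds as F3, a perfect fifth lower; apply that shift to every note.
B4 → E4
D#4 → G#3
E5 → A4
G#5 → C#5
G#4 → C#4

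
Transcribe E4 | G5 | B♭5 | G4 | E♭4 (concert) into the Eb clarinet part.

C#4 E5 G5 E4 C4

The Eb clarinet sounds a minor third above written, so the written part must be a minor third below concert — transpose each note down.
E4 to C#4
G5 to E5
Bb5 to G5
G4 to E4
Eb4 to C4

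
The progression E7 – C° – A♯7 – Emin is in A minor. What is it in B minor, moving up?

F#7 D° B#7 F#min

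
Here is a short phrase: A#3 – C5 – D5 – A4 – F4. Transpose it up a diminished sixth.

F4 Abb5 Bbb5 Fb5 Dbb5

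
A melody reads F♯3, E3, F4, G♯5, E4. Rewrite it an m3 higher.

F#3 gives A3
E3 gives G3
F4 gives Ab4
G#5 gives B5
E4 gives G4

A3 G3 Ab4 B5 G4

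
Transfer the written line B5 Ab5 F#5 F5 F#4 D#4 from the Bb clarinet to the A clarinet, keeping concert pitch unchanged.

First find concert pitch: the Bb clarinet sounds a major second below written, so B5 Ab5 F#5 F5 F#4 D#4 sounds A5 Gb5 E5 Eb5 E4 C#4.
Then write for A clarinet: it sounds a minor third below written, so the part must be a minor third above concert.
A5 → C6
Gb5 → Bbb5
E5 → G5
Eb5 → Gb5
E4 → G4
C#4 → E4

C6 Bbb5 G5 Gb5 G4 E4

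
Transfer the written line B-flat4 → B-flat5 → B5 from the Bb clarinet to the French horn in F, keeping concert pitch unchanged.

First find concert pitch: the Bb clarinet sounds a major second below written, so B-flat4 B-flat5 B5 sounds Ab4 Ab5 A5.
Then write for French horn in F: it sounds a perfect fifth below written, so the part must be a perfect fifth above concert.
Ab4 → Eb5
Ab5 → Eb6
A5 → E6

Eb5 Eb6 E6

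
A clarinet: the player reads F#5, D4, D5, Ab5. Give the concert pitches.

D#5 B3 B4 F5

Written C4 on the A clarinet sounds as A3, a minor third lower; apply that shift to every note.
F#5 becomes D#5
D4 becomes B3
D5 becomes B4
Ab5 becomes F5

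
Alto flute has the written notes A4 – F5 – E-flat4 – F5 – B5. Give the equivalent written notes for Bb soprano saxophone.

F#4 D5 C4 D5 G#5

First find concert pitch: the alto flute sounds a perfect fourth below written, so A4 F5 E-flat4 F5 B5 sounds E4 C5 Bb3 C5 F#5.
Then write for Bb soprano saxophone: it sounds a major second below written, so the part must be a major second above concert.
E4 → F#4
C5 → D5
Bb3 → C4
C5 → D5
F#5 → G#5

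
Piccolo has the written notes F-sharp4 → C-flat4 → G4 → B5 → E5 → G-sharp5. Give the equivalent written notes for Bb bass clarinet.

G#6 Db6 A6 C#8 F#7 A#7

First find concert pitch: the piccolo sounds a perfect octave above written, so F-sharp4 C-flat4 G4 B5 E5 G-sharp5 sounds F#5 Cb5 G5 B6 E6 G#6.
Then write for Bb bass clarinet: it sounds a major ninth below written, so the part must be a major ninth above concert.
F#5 → G#6
Cb5 → Db6
G5 → A6
B6 → C#8
E6 → F#7
G#6 → A#7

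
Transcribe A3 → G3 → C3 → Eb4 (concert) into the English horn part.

E4 D4 G3 Bb4

The English horn sounds a perfect fifth below written, so the written part must be a perfect fifth above concert — transpose each note up.
A3 to E4
G3 to D4
C3 to G3
Eb4 to Bb4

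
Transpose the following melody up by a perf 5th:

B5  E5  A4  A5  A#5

F#6 B5 E5 E6 E#6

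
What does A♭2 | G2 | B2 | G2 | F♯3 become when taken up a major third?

C3 B2 D#3 B2 A#3

Ab2 becomes C3
G2 becomes B2
B2 becomes D#3
G2 becomes B2
F#3 becomes A#3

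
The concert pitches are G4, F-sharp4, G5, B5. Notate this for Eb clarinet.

Written C4 sounds as Eb4 on the Eb clarinet, so concert pitches are written a minor third down.
G4 gives E4
F#4 gives D#4
G5 gives E5
B5 gives G#5

E4 D#4 E5 G#5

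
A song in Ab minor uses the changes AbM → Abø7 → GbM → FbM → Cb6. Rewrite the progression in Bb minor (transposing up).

BbM Bbø7 AbM GbM Db6

Ab minor up to Bb minor is a major second; each chord root moves by that interval while the quality stays the same.
AbM: root Ab up a major second → Bb, giving BbM.
Abø7: root Ab up a major second → Bb, giving Bbø7.
GbM: root Gb up a major second → Ab, giving AbM.
FbM: root Fb up a major second → Gb, giving GbM.
Cb6: root Cb up a major second → Db, giving Db6.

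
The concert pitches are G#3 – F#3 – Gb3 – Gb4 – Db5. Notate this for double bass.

The double bass sounds a perfect octave below written, so the written part must be a perfect octave above concert — transpose each note up.
G#3 -> G#4
F#3 -> F#4
Gb3 -> Gb4
Gb4 -> Gb5
Db5 -> Db6

G#4 F#4 Gb4 Gb5 Db6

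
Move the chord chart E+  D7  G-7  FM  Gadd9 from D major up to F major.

G+ F7 Bb-7 AbM Bbadd9

D major up to F major is a minor third; each chord root moves by that interval while the quality stays the same.
E+: root E up a minor third → G, giving G+.
D7: root D up a minor third → F, giving F7.
G-7: root G up a minor third → Bb, giving Bb-7.
FM: root F up a minor third → Ab, giving AbM.
Gadd9: root G up a minor third → Bb, giving Bbadd9.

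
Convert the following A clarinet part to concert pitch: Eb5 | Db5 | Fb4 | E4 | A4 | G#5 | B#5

Written C4 on the A clarinet sounds as A3, a minor third lower; apply that shift to every note.
Eb5 -> C5
Db5 -> Bb4
Fb4 -> Db4
E4 -> C#4
A4 -> F#4
G#5 -> E#5
B#5 -> G##5

C5 Bb4 Db4 C#4 F#4 E#5 G##5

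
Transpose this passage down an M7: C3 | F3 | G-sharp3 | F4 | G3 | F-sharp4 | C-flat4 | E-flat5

Db2 Gb2 A2 Gb3 Ab2 G3 Dbb3 Fb4

C3 to Db2
F3 to Gb2
G#3 to A2
F4 to Gb3
G3 to Ab2
F#4 to G3
Cb4 to Dbb3
Eb5 to Fb4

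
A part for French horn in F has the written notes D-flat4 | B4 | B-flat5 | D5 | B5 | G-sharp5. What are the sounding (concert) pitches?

Gb3 E4 Eb5 G4 E5 C#5

The French horn in F sounds a perfect fifth below written, so transpose each written note down a perfect fifth.
Db4 to Gb3
B4 to E4
Bb5 to Eb5
D5 to G4
B5 to E5
G#5 to C#5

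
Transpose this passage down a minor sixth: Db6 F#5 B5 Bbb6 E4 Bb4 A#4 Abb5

F5 A#4 D#5 Db6 G#3 D4 C##4 Cb5

Db6 to F5
F#5 to A#4
B5 to D#5
Bbb6 to Db6
E4 to G#3
Bb4 to D4
A#4 to C##4
Abb5 to Cb5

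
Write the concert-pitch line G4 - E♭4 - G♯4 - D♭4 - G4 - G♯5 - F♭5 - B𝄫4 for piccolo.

Written C4 sounds as C5 on the piccolo, so concert pitches are written a perfect octave down.
G4 gives G3
Eb4 gives Eb3
G#4 gives G#3
Db4 gives Db3
G4 gives G3
G#5 gives G#4
Fb5 gives Fb4
Bbb4 gives Bbb3

G3 Eb3 G#3 Db3 G3 G#4 Fb4 Bbb3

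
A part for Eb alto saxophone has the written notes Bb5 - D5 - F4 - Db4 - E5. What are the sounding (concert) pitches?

Db5 F4 Ab3 Fb3 G4

The Eb alto saxophone sounds a major sixth below written, so transpose each written note down a major sixth.
Bb5 to Db5
D5 to F4
F4 to Ab3
Db4 to Fb3
E5 to G4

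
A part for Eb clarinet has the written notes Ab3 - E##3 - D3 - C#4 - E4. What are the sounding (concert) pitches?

Cb4 G##3 F3 E4 G4

The Eb clarinet sounds a minor third above written, so transpose each written note up a minor third.
Ab3 becomes Cb4
E##3 becomes G##3
D3 becomes F3
C#4 becomes E4
E4 becomes G4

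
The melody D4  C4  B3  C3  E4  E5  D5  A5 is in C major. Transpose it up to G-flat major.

From C up to G-flat is a diminished fifth; apply that to each pitch.
D4 to Ab4
C4 to Gb4
B3 to F4
C3 to Gb3
E4 to Bb4
E5 to Bb5
D5 to Ab5
A5 to Eb6

Ab4 Gb4 F4 Gb3 Bb4 Bb5 Ab5 Eb6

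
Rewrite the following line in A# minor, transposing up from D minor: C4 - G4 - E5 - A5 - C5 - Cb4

G#4 D#5 B#5 E#6 G#5 G4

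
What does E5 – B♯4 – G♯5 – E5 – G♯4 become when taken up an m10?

E5: a tenth up reaches G, and 15 semitones makes it G6.
B#4: a tenth up reaches D, and 15 semitones makes it D#6.
G#5 up a minor tenth is B6.
A minor tenth up from E5 gives G6.
G#4 up a minor tenth is B5.

G6 D#6 B6 G6 B5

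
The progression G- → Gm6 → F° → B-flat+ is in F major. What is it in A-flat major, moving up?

Bb- Bbm6 Ab° Db+

F major up to A-flat major is a minor third; each chord root moves by that interval while the quality stays the same.
G-: root G up a minor third → Bb, giving Bb-.
Gm6: root G up a minor third → Bb, giving Bbm6.
F°: root F up a minor third → Ab, giving Ab°.
B-flat+: root B-flat up a minor third → Db, giving Db+.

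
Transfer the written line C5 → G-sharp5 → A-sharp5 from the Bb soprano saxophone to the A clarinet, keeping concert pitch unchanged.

Db5 A5 B5

First find concert pitch: the Bb soprano saxophone sounds a major second below written, so C5 G-sharp5 A-sharp5 sounds Bb4 F#5 G#5.
Then write for A clarinet: it sounds a minor third below written, so the part must be a minor third above concert.
Bb4 → Db5
F#5 → A5
G#5 → B5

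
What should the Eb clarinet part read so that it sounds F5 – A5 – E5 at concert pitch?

D5 F#5 C#5

The Eb clarinet sounds a minor third above written, so the written part must be a minor third below concert — transpose each note down.
F5 to D5
A5 to F#5
E5 to C#5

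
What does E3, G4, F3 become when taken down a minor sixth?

G#2 B3 A2

A minor sixth down from E3 gives G#2.
A minor sixth down from G4 gives B3.
F3 down a minor sixth is A2.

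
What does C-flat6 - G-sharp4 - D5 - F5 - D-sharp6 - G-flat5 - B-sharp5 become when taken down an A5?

Fbb5 C4 Gb4 Bbb4 G5 Cbb5 E5

Cb6: a fifth down reaches F, and 8 semitones makes it Fbb5.
An augmented fifth down from G#4 gives C4.
D5 down an augmented fifth is Gb4.
F5: a fifth down reaches B, and 8 semitones makes it Bbb4.
D#6 down an augmented fifth is G5.
Gb5 down an augmented fifth is Cbb5.
An augmented fifth down from B#5 gives E5.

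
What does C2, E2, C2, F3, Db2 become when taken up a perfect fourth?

F2 A2 F2 Bb3 Gb2

C2: a fourth up reaches F, and 5 semitones makes it F2.
E2 up a perfect fourth is A2.
C2 up a perfect fourth is F2.
F3: a fourth up reaches B, and 5 semitones makes it Bb3.
Db2: a fourth up reaches G, and 5 semitones makes it Gb2.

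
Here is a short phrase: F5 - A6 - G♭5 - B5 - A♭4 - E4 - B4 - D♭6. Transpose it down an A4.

Cb5 Eb6 Dbb5 F5 Ebb4 Bb3 F4 Abb5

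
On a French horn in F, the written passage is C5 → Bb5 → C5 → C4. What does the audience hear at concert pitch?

F4 Eb5 F4 F3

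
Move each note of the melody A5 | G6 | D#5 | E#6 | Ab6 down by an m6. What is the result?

C#5 B5 F##4 G##5 C6

A5 → C#5
G6 → B5
D#5 → F##4
E#6 → G##5
Ab6 → C6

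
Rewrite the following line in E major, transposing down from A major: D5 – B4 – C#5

From A down to E is a perfect fourth; apply that to each pitch.
D5 becomes A4
B4 becomes F#4
C#5 becomes G#4

A4 F#4 G#4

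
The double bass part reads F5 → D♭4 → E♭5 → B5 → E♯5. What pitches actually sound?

F4 Db3 Eb4 B4 E#4

The double bass sounds a perfect octave below written, so transpose each written note down a perfect octave.
F5 to F4
Db4 to Db3
Eb5 to Eb4
B5 to B4
E#5 to E#4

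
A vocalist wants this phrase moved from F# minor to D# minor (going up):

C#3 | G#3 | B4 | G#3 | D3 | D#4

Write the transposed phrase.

F# minor to D# minor up is a major sixth, so every note moves up by that interval.
C#3 → A#3
G#3 → E#4
B4 → G#5
G#3 → E#4
D3 → B3
D#4 → B#4

A#3 E#4 G#5 E#4 B3 B#4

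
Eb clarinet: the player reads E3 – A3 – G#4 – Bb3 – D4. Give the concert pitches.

The Eb clarinet sounds a minor third above written, so transpose each written note up a minor third.
E3 -> G3
A3 -> C4
G#4 -> B4
Bb3 -> Db4
D4 -> F4

G3 C4 B4 Db4 F4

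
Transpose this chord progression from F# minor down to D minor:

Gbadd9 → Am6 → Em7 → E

F# minor down to D minor is a major third; each chord root moves by that interval while the quality stays the same.
Gbadd9: root Gb down a major third → Ebb, giving Ebbadd9.
Am6: root A down a major third → F, giving Fm6.
Em7: root E down a major third → C, giving Cm7.
E: root E down a major third → C, giving C.

Ebbadd9 Fm6 Cm7 C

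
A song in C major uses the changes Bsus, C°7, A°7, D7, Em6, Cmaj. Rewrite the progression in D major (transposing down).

C major down to D major is a minor seventh; each chord root moves by that interval while the quality stays the same.
Bsus: root B down a minor seventh → C#, giving C#sus.
C°7: root C down a minor seventh → D, giving D°7.
A°7: root A down a minor seventh → B, giving B°7.
D7: root D down a minor seventh → E, giving E7.
Em6: root E down a minor seventh → F#, giving F#m6.
Cmaj: root C down a minor seventh → D, giving Dmaj.

C#sus D°7 B°7 E7 F#m6 Dmaj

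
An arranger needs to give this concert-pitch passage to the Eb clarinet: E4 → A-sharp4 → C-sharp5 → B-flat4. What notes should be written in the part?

Written C4 sounds as Eb4 on the Eb clarinet, so concert pitches are written a minor third down.
E4 to C#4
A#4 to F##4
C#5 to A#4
Bb4 to G4

C#4 F##4 A#4 G4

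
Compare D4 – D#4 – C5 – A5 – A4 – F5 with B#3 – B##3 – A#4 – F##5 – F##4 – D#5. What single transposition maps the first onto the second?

down a diminished third

Take the first pair: D4 → B#3. D to B spans 3 letter names, so the interval is some kind of third.
B#3 to D4 is 2 semitones, which makes it a diminished third; the second version is lower, so the direction is down.
Checking another pair — F5 → D#5 — gives the same interval.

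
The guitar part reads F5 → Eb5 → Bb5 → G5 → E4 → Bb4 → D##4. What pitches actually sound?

F4 Eb4 Bb4 G4 E3 Bb3 D##3

Written C4 on the guitar sounds as C3, a perfect octave lower; apply that shift to every note.
F5 to F4
Eb5 to Eb4
Bb5 to Bb4
G5 to G4
E4 to E3
Bb4 to Bb3
D##4 to D##3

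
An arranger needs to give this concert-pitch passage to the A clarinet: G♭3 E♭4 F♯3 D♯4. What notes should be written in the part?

Bbb3 Gb4 A3 F#4

The A clarinet sounds a minor third below written, so the written part must be a minor third above concert — transpose each note up.
Gb3 to Bbb3
Eb4 to Gb4
F#3 to A3
D#4 to F#4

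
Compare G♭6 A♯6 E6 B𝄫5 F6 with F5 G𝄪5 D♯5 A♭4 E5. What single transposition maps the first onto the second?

From Gb6 to F5 is 9 letter names — a ninth of some quality.
F5 to Gb6 is 13 semitones, which makes it a minor ninth; the second version is lower, so the direction is down.
Checking another pair — F6 → E5 — gives the same interval.

down a minor ninth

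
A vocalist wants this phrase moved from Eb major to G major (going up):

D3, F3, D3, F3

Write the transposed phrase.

F#3 A3 F#3 A3

From Eb up to G is a major third; apply that to each pitch.
D3 → F#3
F3 → A3
D3 → F#3
F3 → A3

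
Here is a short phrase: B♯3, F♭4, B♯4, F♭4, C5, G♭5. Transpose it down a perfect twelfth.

E#2 Bbb2 E#3 Bbb2 F3 Cb4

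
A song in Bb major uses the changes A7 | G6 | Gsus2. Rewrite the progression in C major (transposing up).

B7 A6 Asus2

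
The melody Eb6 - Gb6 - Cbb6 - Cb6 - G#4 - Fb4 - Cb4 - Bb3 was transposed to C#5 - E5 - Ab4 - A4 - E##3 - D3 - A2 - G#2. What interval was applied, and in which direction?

down a diminished tenth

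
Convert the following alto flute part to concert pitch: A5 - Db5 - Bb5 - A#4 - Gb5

E5 Ab4 F5 E#4 Db5

Written C4 on the alto flute sounds as G3, a perfect fourth lower; apply that shift to every note.
A5 -> E5
Db5 -> Ab4
Bb5 -> F5
A#4 -> E#4
Gb5 -> Db5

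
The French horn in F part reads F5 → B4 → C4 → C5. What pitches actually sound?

The French horn in F sounds a perfect fifth below written, so transpose each written note down a perfect fifth.
F5 -> Bb4
B4 -> E4
C4 -> F3
C5 -> F4

Bb4 E4 F3 F4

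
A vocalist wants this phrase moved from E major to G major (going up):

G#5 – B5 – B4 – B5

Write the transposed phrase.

From E up to G is a minor third; apply that to each pitch.
G#5 becomes B5
B5 becomes D6
B4 becomes D5
B5 becomes D6

B5 D6 D5 D6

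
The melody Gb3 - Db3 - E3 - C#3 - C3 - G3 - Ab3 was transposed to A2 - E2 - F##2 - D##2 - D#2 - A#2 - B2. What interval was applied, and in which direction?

down a diminished seventh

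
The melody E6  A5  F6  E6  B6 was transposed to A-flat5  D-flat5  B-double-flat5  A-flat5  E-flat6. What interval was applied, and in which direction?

Take the first pair: E6 → Ab5. E to A spans 5 letter names, so the interval is some kind of fifth.
Ab5 to E6 is 8 semitones, which makes it an augmented fifth; the second version is lower, so the direction is down.
Checking another pair — B6 → Eb6 — gives the same interval.

down an augmented fifth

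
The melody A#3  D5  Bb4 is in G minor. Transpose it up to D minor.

E#4 A5 F5

From G up to D is a perfect fifth; apply that to each pitch.
A#3 to E#4
D5 to A5
Bb4 to F5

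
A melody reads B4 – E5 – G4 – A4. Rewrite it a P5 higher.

B4 to F#5
E5 to B5
G4 to D5
A4 to E5

F#5 B5 D5 E5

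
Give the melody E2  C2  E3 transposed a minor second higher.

F2 Db2 F3

E2 to F2
C2 to Db2
E3 to F3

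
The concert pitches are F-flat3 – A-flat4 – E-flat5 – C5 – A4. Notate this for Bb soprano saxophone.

The Bb soprano saxophone sounds a major second below written, so the written part must be a major second above concert — transpose each note up.
Fb3 → Gb3
Ab4 → Bb4
Eb5 → F5
C5 → D5
A4 → B4

Gb3 Bb4 F5 D5 B4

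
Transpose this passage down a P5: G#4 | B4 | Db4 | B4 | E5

C#4 E4 Gb3 E4 A4

G#4: a fifth down reaches C, and 7 semitones makes it C#4.
B4: a fifth down reaches E, and 7 semitones makes it E4.
A perfect fifth down from Db4 gives Gb3.
B4: a fifth down reaches E, and 7 semitones makes it E4.
A perfect fifth down from E5 gives A4.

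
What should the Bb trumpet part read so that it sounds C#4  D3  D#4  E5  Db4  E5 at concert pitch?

D#4 E3 E#4 F#5 Eb4 F#5

The Bb trumpet sounds a major second below written, so the written part must be a major second above concert — transpose each note up.
C#4 to D#4
D3 to E3
D#4 to E#4
E5 to F#5
Db4 to Eb4
E5 to F#5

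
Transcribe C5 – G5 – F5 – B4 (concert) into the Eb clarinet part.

Written C4 sounds as Eb4 on the Eb clarinet, so concert pitches are written a minor third down.
C5 -> A4
G5 -> E5
F5 -> D5
B4 -> G#4

A4 E5 D5 G#4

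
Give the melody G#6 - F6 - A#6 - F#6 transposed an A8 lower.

G#6 gives G5
F6 gives Fb5
A#6 gives A5
F#6 gives F5

G5 Fb5 A5 F5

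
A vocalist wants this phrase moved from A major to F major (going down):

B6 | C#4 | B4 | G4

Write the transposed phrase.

G6 A3 G4 Eb4

A major to F major down is a major third, so every note moves down by that interval.
B6 gives G6
C#4 gives A3
B4 gives G4
G4 gives Eb4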